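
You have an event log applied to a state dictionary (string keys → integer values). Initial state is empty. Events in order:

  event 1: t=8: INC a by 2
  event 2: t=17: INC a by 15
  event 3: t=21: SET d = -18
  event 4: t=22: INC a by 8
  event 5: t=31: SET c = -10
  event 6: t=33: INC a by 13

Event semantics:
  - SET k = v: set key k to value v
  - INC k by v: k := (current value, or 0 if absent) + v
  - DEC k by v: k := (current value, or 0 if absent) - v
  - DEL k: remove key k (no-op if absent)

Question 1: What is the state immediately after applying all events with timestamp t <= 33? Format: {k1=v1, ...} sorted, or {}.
Apply events with t <= 33 (6 events):
  after event 1 (t=8: INC a by 2): {a=2}
  after event 2 (t=17: INC a by 15): {a=17}
  after event 3 (t=21: SET d = -18): {a=17, d=-18}
  after event 4 (t=22: INC a by 8): {a=25, d=-18}
  after event 5 (t=31: SET c = -10): {a=25, c=-10, d=-18}
  after event 6 (t=33: INC a by 13): {a=38, c=-10, d=-18}

Answer: {a=38, c=-10, d=-18}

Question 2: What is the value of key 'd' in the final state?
Answer: -18

Derivation:
Track key 'd' through all 6 events:
  event 1 (t=8: INC a by 2): d unchanged
  event 2 (t=17: INC a by 15): d unchanged
  event 3 (t=21: SET d = -18): d (absent) -> -18
  event 4 (t=22: INC a by 8): d unchanged
  event 5 (t=31: SET c = -10): d unchanged
  event 6 (t=33: INC a by 13): d unchanged
Final: d = -18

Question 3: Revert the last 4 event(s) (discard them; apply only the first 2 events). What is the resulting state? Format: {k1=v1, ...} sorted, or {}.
Answer: {a=17}

Derivation:
Keep first 2 events (discard last 4):
  after event 1 (t=8: INC a by 2): {a=2}
  after event 2 (t=17: INC a by 15): {a=17}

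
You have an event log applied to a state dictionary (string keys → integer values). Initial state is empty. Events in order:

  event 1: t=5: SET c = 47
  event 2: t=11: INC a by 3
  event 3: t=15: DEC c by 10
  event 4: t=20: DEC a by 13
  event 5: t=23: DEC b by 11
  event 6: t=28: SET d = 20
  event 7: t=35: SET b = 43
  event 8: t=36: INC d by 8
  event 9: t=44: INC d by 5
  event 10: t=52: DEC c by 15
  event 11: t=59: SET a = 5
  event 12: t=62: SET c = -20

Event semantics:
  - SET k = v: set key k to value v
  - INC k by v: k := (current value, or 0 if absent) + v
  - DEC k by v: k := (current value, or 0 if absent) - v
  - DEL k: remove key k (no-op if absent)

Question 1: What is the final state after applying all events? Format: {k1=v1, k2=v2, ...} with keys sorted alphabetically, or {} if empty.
Answer: {a=5, b=43, c=-20, d=33}

Derivation:
  after event 1 (t=5: SET c = 47): {c=47}
  after event 2 (t=11: INC a by 3): {a=3, c=47}
  after event 3 (t=15: DEC c by 10): {a=3, c=37}
  after event 4 (t=20: DEC a by 13): {a=-10, c=37}
  after event 5 (t=23: DEC b by 11): {a=-10, b=-11, c=37}
  after event 6 (t=28: SET d = 20): {a=-10, b=-11, c=37, d=20}
  after event 7 (t=35: SET b = 43): {a=-10, b=43, c=37, d=20}
  after event 8 (t=36: INC d by 8): {a=-10, b=43, c=37, d=28}
  after event 9 (t=44: INC d by 5): {a=-10, b=43, c=37, d=33}
  after event 10 (t=52: DEC c by 15): {a=-10, b=43, c=22, d=33}
  after event 11 (t=59: SET a = 5): {a=5, b=43, c=22, d=33}
  after event 12 (t=62: SET c = -20): {a=5, b=43, c=-20, d=33}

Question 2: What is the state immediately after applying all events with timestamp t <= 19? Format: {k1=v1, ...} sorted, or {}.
Apply events with t <= 19 (3 events):
  after event 1 (t=5: SET c = 47): {c=47}
  after event 2 (t=11: INC a by 3): {a=3, c=47}
  after event 3 (t=15: DEC c by 10): {a=3, c=37}

Answer: {a=3, c=37}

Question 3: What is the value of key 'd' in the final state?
Answer: 33

Derivation:
Track key 'd' through all 12 events:
  event 1 (t=5: SET c = 47): d unchanged
  event 2 (t=11: INC a by 3): d unchanged
  event 3 (t=15: DEC c by 10): d unchanged
  event 4 (t=20: DEC a by 13): d unchanged
  event 5 (t=23: DEC b by 11): d unchanged
  event 6 (t=28: SET d = 20): d (absent) -> 20
  event 7 (t=35: SET b = 43): d unchanged
  event 8 (t=36: INC d by 8): d 20 -> 28
  event 9 (t=44: INC d by 5): d 28 -> 33
  event 10 (t=52: DEC c by 15): d unchanged
  event 11 (t=59: SET a = 5): d unchanged
  event 12 (t=62: SET c = -20): d unchanged
Final: d = 33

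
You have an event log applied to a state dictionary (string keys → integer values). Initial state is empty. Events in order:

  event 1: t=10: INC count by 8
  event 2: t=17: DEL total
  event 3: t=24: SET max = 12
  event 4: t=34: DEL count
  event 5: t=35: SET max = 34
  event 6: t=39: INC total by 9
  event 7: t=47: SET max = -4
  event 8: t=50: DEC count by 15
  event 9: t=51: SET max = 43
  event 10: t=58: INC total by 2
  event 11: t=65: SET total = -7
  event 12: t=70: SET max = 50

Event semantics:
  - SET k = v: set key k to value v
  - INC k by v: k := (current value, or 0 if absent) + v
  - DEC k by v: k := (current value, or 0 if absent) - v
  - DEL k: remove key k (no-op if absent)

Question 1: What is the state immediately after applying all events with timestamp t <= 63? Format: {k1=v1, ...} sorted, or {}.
Answer: {count=-15, max=43, total=11}

Derivation:
Apply events with t <= 63 (10 events):
  after event 1 (t=10: INC count by 8): {count=8}
  after event 2 (t=17: DEL total): {count=8}
  after event 3 (t=24: SET max = 12): {count=8, max=12}
  after event 4 (t=34: DEL count): {max=12}
  after event 5 (t=35: SET max = 34): {max=34}
  after event 6 (t=39: INC total by 9): {max=34, total=9}
  after event 7 (t=47: SET max = -4): {max=-4, total=9}
  after event 8 (t=50: DEC count by 15): {count=-15, max=-4, total=9}
  after event 9 (t=51: SET max = 43): {count=-15, max=43, total=9}
  after event 10 (t=58: INC total by 2): {count=-15, max=43, total=11}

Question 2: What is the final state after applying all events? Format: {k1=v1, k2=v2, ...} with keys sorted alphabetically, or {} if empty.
Answer: {count=-15, max=50, total=-7}

Derivation:
  after event 1 (t=10: INC count by 8): {count=8}
  after event 2 (t=17: DEL total): {count=8}
  after event 3 (t=24: SET max = 12): {count=8, max=12}
  after event 4 (t=34: DEL count): {max=12}
  after event 5 (t=35: SET max = 34): {max=34}
  after event 6 (t=39: INC total by 9): {max=34, total=9}
  after event 7 (t=47: SET max = -4): {max=-4, total=9}
  after event 8 (t=50: DEC count by 15): {count=-15, max=-4, total=9}
  after event 9 (t=51: SET max = 43): {count=-15, max=43, total=9}
  after event 10 (t=58: INC total by 2): {count=-15, max=43, total=11}
  after event 11 (t=65: SET total = -7): {count=-15, max=43, total=-7}
  after event 12 (t=70: SET max = 50): {count=-15, max=50, total=-7}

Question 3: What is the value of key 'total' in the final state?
Track key 'total' through all 12 events:
  event 1 (t=10: INC count by 8): total unchanged
  event 2 (t=17: DEL total): total (absent) -> (absent)
  event 3 (t=24: SET max = 12): total unchanged
  event 4 (t=34: DEL count): total unchanged
  event 5 (t=35: SET max = 34): total unchanged
  event 6 (t=39: INC total by 9): total (absent) -> 9
  event 7 (t=47: SET max = -4): total unchanged
  event 8 (t=50: DEC count by 15): total unchanged
  event 9 (t=51: SET max = 43): total unchanged
  event 10 (t=58: INC total by 2): total 9 -> 11
  event 11 (t=65: SET total = -7): total 11 -> -7
  event 12 (t=70: SET max = 50): total unchanged
Final: total = -7

Answer: -7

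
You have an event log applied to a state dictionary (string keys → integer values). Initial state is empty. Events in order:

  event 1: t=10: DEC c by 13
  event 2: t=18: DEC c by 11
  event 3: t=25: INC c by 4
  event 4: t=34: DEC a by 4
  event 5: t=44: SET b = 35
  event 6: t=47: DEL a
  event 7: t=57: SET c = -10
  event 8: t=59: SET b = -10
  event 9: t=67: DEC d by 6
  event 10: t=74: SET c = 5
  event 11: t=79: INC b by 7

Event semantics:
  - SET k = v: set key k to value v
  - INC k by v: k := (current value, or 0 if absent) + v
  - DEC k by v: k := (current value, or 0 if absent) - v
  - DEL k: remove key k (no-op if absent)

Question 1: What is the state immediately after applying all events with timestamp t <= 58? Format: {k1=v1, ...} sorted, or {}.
Answer: {b=35, c=-10}

Derivation:
Apply events with t <= 58 (7 events):
  after event 1 (t=10: DEC c by 13): {c=-13}
  after event 2 (t=18: DEC c by 11): {c=-24}
  after event 3 (t=25: INC c by 4): {c=-20}
  after event 4 (t=34: DEC a by 4): {a=-4, c=-20}
  after event 5 (t=44: SET b = 35): {a=-4, b=35, c=-20}
  after event 6 (t=47: DEL a): {b=35, c=-20}
  after event 7 (t=57: SET c = -10): {b=35, c=-10}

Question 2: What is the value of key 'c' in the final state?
Answer: 5

Derivation:
Track key 'c' through all 11 events:
  event 1 (t=10: DEC c by 13): c (absent) -> -13
  event 2 (t=18: DEC c by 11): c -13 -> -24
  event 3 (t=25: INC c by 4): c -24 -> -20
  event 4 (t=34: DEC a by 4): c unchanged
  event 5 (t=44: SET b = 35): c unchanged
  event 6 (t=47: DEL a): c unchanged
  event 7 (t=57: SET c = -10): c -20 -> -10
  event 8 (t=59: SET b = -10): c unchanged
  event 9 (t=67: DEC d by 6): c unchanged
  event 10 (t=74: SET c = 5): c -10 -> 5
  event 11 (t=79: INC b by 7): c unchanged
Final: c = 5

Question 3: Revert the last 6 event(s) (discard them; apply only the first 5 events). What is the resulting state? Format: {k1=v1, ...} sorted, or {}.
Answer: {a=-4, b=35, c=-20}

Derivation:
Keep first 5 events (discard last 6):
  after event 1 (t=10: DEC c by 13): {c=-13}
  after event 2 (t=18: DEC c by 11): {c=-24}
  after event 3 (t=25: INC c by 4): {c=-20}
  after event 4 (t=34: DEC a by 4): {a=-4, c=-20}
  after event 5 (t=44: SET b = 35): {a=-4, b=35, c=-20}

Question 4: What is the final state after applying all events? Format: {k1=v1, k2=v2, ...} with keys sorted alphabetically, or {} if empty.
  after event 1 (t=10: DEC c by 13): {c=-13}
  after event 2 (t=18: DEC c by 11): {c=-24}
  after event 3 (t=25: INC c by 4): {c=-20}
  after event 4 (t=34: DEC a by 4): {a=-4, c=-20}
  after event 5 (t=44: SET b = 35): {a=-4, b=35, c=-20}
  after event 6 (t=47: DEL a): {b=35, c=-20}
  after event 7 (t=57: SET c = -10): {b=35, c=-10}
  after event 8 (t=59: SET b = -10): {b=-10, c=-10}
  after event 9 (t=67: DEC d by 6): {b=-10, c=-10, d=-6}
  after event 10 (t=74: SET c = 5): {b=-10, c=5, d=-6}
  after event 11 (t=79: INC b by 7): {b=-3, c=5, d=-6}

Answer: {b=-3, c=5, d=-6}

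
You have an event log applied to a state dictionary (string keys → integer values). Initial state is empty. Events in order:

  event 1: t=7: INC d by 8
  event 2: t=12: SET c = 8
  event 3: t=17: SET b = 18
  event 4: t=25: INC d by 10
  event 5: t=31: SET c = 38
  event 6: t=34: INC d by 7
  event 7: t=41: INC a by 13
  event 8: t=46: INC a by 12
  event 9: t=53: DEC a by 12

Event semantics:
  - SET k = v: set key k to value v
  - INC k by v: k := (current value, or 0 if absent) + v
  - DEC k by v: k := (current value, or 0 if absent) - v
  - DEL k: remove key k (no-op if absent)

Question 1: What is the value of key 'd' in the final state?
Track key 'd' through all 9 events:
  event 1 (t=7: INC d by 8): d (absent) -> 8
  event 2 (t=12: SET c = 8): d unchanged
  event 3 (t=17: SET b = 18): d unchanged
  event 4 (t=25: INC d by 10): d 8 -> 18
  event 5 (t=31: SET c = 38): d unchanged
  event 6 (t=34: INC d by 7): d 18 -> 25
  event 7 (t=41: INC a by 13): d unchanged
  event 8 (t=46: INC a by 12): d unchanged
  event 9 (t=53: DEC a by 12): d unchanged
Final: d = 25

Answer: 25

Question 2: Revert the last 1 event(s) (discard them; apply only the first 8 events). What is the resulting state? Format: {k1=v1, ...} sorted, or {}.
Keep first 8 events (discard last 1):
  after event 1 (t=7: INC d by 8): {d=8}
  after event 2 (t=12: SET c = 8): {c=8, d=8}
  after event 3 (t=17: SET b = 18): {b=18, c=8, d=8}
  after event 4 (t=25: INC d by 10): {b=18, c=8, d=18}
  after event 5 (t=31: SET c = 38): {b=18, c=38, d=18}
  after event 6 (t=34: INC d by 7): {b=18, c=38, d=25}
  after event 7 (t=41: INC a by 13): {a=13, b=18, c=38, d=25}
  after event 8 (t=46: INC a by 12): {a=25, b=18, c=38, d=25}

Answer: {a=25, b=18, c=38, d=25}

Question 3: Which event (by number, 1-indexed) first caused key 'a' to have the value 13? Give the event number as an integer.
Looking for first event where a becomes 13:
  event 7: a (absent) -> 13  <-- first match

Answer: 7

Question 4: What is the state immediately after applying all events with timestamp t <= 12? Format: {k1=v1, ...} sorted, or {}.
Apply events with t <= 12 (2 events):
  after event 1 (t=7: INC d by 8): {d=8}
  after event 2 (t=12: SET c = 8): {c=8, d=8}

Answer: {c=8, d=8}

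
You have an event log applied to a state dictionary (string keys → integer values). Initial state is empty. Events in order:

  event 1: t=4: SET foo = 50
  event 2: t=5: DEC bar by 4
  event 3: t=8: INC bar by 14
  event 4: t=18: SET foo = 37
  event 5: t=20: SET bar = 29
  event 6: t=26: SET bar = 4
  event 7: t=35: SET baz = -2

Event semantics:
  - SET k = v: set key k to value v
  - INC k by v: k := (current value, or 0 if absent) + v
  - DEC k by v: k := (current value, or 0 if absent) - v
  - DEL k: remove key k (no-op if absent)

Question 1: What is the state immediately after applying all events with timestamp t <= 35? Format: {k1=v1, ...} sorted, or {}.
Answer: {bar=4, baz=-2, foo=37}

Derivation:
Apply events with t <= 35 (7 events):
  after event 1 (t=4: SET foo = 50): {foo=50}
  after event 2 (t=5: DEC bar by 4): {bar=-4, foo=50}
  after event 3 (t=8: INC bar by 14): {bar=10, foo=50}
  after event 4 (t=18: SET foo = 37): {bar=10, foo=37}
  after event 5 (t=20: SET bar = 29): {bar=29, foo=37}
  after event 6 (t=26: SET bar = 4): {bar=4, foo=37}
  after event 7 (t=35: SET baz = -2): {bar=4, baz=-2, foo=37}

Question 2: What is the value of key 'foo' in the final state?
Answer: 37

Derivation:
Track key 'foo' through all 7 events:
  event 1 (t=4: SET foo = 50): foo (absent) -> 50
  event 2 (t=5: DEC bar by 4): foo unchanged
  event 3 (t=8: INC bar by 14): foo unchanged
  event 4 (t=18: SET foo = 37): foo 50 -> 37
  event 5 (t=20: SET bar = 29): foo unchanged
  event 6 (t=26: SET bar = 4): foo unchanged
  event 7 (t=35: SET baz = -2): foo unchanged
Final: foo = 37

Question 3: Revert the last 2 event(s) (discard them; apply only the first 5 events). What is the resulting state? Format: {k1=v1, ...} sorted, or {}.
Answer: {bar=29, foo=37}

Derivation:
Keep first 5 events (discard last 2):
  after event 1 (t=4: SET foo = 50): {foo=50}
  after event 2 (t=5: DEC bar by 4): {bar=-4, foo=50}
  after event 3 (t=8: INC bar by 14): {bar=10, foo=50}
  after event 4 (t=18: SET foo = 37): {bar=10, foo=37}
  after event 5 (t=20: SET bar = 29): {bar=29, foo=37}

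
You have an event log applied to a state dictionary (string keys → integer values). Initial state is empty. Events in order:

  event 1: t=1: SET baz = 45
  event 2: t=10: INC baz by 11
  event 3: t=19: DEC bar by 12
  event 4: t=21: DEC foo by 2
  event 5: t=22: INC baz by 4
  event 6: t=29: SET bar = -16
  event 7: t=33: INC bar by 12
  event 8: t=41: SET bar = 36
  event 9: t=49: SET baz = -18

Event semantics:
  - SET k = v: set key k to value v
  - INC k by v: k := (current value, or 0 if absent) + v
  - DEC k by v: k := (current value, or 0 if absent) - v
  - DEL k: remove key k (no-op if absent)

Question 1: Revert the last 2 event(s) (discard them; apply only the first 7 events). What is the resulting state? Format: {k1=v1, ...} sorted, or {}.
Keep first 7 events (discard last 2):
  after event 1 (t=1: SET baz = 45): {baz=45}
  after event 2 (t=10: INC baz by 11): {baz=56}
  after event 3 (t=19: DEC bar by 12): {bar=-12, baz=56}
  after event 4 (t=21: DEC foo by 2): {bar=-12, baz=56, foo=-2}
  after event 5 (t=22: INC baz by 4): {bar=-12, baz=60, foo=-2}
  after event 6 (t=29: SET bar = -16): {bar=-16, baz=60, foo=-2}
  after event 7 (t=33: INC bar by 12): {bar=-4, baz=60, foo=-2}

Answer: {bar=-4, baz=60, foo=-2}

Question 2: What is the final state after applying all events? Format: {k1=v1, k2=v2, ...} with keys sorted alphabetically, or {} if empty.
  after event 1 (t=1: SET baz = 45): {baz=45}
  after event 2 (t=10: INC baz by 11): {baz=56}
  after event 3 (t=19: DEC bar by 12): {bar=-12, baz=56}
  after event 4 (t=21: DEC foo by 2): {bar=-12, baz=56, foo=-2}
  after event 5 (t=22: INC baz by 4): {bar=-12, baz=60, foo=-2}
  after event 6 (t=29: SET bar = -16): {bar=-16, baz=60, foo=-2}
  after event 7 (t=33: INC bar by 12): {bar=-4, baz=60, foo=-2}
  after event 8 (t=41: SET bar = 36): {bar=36, baz=60, foo=-2}
  after event 9 (t=49: SET baz = -18): {bar=36, baz=-18, foo=-2}

Answer: {bar=36, baz=-18, foo=-2}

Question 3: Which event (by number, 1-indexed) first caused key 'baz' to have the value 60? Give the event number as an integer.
Looking for first event where baz becomes 60:
  event 1: baz = 45
  event 2: baz = 56
  event 3: baz = 56
  event 4: baz = 56
  event 5: baz 56 -> 60  <-- first match

Answer: 5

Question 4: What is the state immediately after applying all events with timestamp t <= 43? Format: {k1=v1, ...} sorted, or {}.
Apply events with t <= 43 (8 events):
  after event 1 (t=1: SET baz = 45): {baz=45}
  after event 2 (t=10: INC baz by 11): {baz=56}
  after event 3 (t=19: DEC bar by 12): {bar=-12, baz=56}
  after event 4 (t=21: DEC foo by 2): {bar=-12, baz=56, foo=-2}
  after event 5 (t=22: INC baz by 4): {bar=-12, baz=60, foo=-2}
  after event 6 (t=29: SET bar = -16): {bar=-16, baz=60, foo=-2}
  after event 7 (t=33: INC bar by 12): {bar=-4, baz=60, foo=-2}
  after event 8 (t=41: SET bar = 36): {bar=36, baz=60, foo=-2}

Answer: {bar=36, baz=60, foo=-2}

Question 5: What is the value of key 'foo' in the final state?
Track key 'foo' through all 9 events:
  event 1 (t=1: SET baz = 45): foo unchanged
  event 2 (t=10: INC baz by 11): foo unchanged
  event 3 (t=19: DEC bar by 12): foo unchanged
  event 4 (t=21: DEC foo by 2): foo (absent) -> -2
  event 5 (t=22: INC baz by 4): foo unchanged
  event 6 (t=29: SET bar = -16): foo unchanged
  event 7 (t=33: INC bar by 12): foo unchanged
  event 8 (t=41: SET bar = 36): foo unchanged
  event 9 (t=49: SET baz = -18): foo unchanged
Final: foo = -2

Answer: -2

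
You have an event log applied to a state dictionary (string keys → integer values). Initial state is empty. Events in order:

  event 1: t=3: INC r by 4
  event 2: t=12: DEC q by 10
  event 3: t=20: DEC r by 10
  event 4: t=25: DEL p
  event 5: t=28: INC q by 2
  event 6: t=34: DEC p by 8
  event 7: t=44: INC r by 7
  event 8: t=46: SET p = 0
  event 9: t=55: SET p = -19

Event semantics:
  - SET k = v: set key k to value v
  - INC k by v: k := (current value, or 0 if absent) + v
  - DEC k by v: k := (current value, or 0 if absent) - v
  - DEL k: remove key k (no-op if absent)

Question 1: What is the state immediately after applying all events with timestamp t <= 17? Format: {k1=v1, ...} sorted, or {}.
Answer: {q=-10, r=4}

Derivation:
Apply events with t <= 17 (2 events):
  after event 1 (t=3: INC r by 4): {r=4}
  after event 2 (t=12: DEC q by 10): {q=-10, r=4}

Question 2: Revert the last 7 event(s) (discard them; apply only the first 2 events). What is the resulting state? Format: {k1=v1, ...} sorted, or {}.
Answer: {q=-10, r=4}

Derivation:
Keep first 2 events (discard last 7):
  after event 1 (t=3: INC r by 4): {r=4}
  after event 2 (t=12: DEC q by 10): {q=-10, r=4}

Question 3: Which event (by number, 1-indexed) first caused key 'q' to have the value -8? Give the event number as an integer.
Answer: 5

Derivation:
Looking for first event where q becomes -8:
  event 2: q = -10
  event 3: q = -10
  event 4: q = -10
  event 5: q -10 -> -8  <-- first match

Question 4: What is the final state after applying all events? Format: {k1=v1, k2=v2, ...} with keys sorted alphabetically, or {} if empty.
Answer: {p=-19, q=-8, r=1}

Derivation:
  after event 1 (t=3: INC r by 4): {r=4}
  after event 2 (t=12: DEC q by 10): {q=-10, r=4}
  after event 3 (t=20: DEC r by 10): {q=-10, r=-6}
  after event 4 (t=25: DEL p): {q=-10, r=-6}
  after event 5 (t=28: INC q by 2): {q=-8, r=-6}
  after event 6 (t=34: DEC p by 8): {p=-8, q=-8, r=-6}
  after event 7 (t=44: INC r by 7): {p=-8, q=-8, r=1}
  after event 8 (t=46: SET p = 0): {p=0, q=-8, r=1}
  after event 9 (t=55: SET p = -19): {p=-19, q=-8, r=1}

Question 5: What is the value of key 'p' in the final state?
Answer: -19

Derivation:
Track key 'p' through all 9 events:
  event 1 (t=3: INC r by 4): p unchanged
  event 2 (t=12: DEC q by 10): p unchanged
  event 3 (t=20: DEC r by 10): p unchanged
  event 4 (t=25: DEL p): p (absent) -> (absent)
  event 5 (t=28: INC q by 2): p unchanged
  event 6 (t=34: DEC p by 8): p (absent) -> -8
  event 7 (t=44: INC r by 7): p unchanged
  event 8 (t=46: SET p = 0): p -8 -> 0
  event 9 (t=55: SET p = -19): p 0 -> -19
Final: p = -19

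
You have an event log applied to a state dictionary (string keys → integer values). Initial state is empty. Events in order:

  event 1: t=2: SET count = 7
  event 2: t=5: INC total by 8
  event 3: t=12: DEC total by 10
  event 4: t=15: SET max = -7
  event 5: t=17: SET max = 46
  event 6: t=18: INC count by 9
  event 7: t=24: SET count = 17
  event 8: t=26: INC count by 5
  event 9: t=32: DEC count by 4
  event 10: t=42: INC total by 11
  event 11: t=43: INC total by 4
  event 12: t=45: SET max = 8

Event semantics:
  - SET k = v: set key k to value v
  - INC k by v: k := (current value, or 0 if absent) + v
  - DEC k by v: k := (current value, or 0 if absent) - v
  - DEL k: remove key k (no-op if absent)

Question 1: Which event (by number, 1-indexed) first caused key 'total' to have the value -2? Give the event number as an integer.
Answer: 3

Derivation:
Looking for first event where total becomes -2:
  event 2: total = 8
  event 3: total 8 -> -2  <-- first match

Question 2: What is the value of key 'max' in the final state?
Track key 'max' through all 12 events:
  event 1 (t=2: SET count = 7): max unchanged
  event 2 (t=5: INC total by 8): max unchanged
  event 3 (t=12: DEC total by 10): max unchanged
  event 4 (t=15: SET max = -7): max (absent) -> -7
  event 5 (t=17: SET max = 46): max -7 -> 46
  event 6 (t=18: INC count by 9): max unchanged
  event 7 (t=24: SET count = 17): max unchanged
  event 8 (t=26: INC count by 5): max unchanged
  event 9 (t=32: DEC count by 4): max unchanged
  event 10 (t=42: INC total by 11): max unchanged
  event 11 (t=43: INC total by 4): max unchanged
  event 12 (t=45: SET max = 8): max 46 -> 8
Final: max = 8

Answer: 8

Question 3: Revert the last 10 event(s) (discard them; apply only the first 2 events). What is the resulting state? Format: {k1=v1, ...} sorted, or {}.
Keep first 2 events (discard last 10):
  after event 1 (t=2: SET count = 7): {count=7}
  after event 2 (t=5: INC total by 8): {count=7, total=8}

Answer: {count=7, total=8}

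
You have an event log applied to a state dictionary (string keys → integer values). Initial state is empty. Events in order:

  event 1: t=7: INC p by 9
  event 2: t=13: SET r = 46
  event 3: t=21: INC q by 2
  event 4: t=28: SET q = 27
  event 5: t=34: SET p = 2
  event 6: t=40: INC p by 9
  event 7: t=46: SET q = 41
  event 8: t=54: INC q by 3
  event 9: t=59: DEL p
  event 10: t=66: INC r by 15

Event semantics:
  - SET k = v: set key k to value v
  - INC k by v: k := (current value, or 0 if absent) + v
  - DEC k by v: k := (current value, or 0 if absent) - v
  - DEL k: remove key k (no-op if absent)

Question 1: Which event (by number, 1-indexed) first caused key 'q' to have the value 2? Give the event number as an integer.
Looking for first event where q becomes 2:
  event 3: q (absent) -> 2  <-- first match

Answer: 3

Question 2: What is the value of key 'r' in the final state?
Answer: 61

Derivation:
Track key 'r' through all 10 events:
  event 1 (t=7: INC p by 9): r unchanged
  event 2 (t=13: SET r = 46): r (absent) -> 46
  event 3 (t=21: INC q by 2): r unchanged
  event 4 (t=28: SET q = 27): r unchanged
  event 5 (t=34: SET p = 2): r unchanged
  event 6 (t=40: INC p by 9): r unchanged
  event 7 (t=46: SET q = 41): r unchanged
  event 8 (t=54: INC q by 3): r unchanged
  event 9 (t=59: DEL p): r unchanged
  event 10 (t=66: INC r by 15): r 46 -> 61
Final: r = 61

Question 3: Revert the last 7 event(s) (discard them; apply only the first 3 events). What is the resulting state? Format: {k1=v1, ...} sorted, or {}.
Answer: {p=9, q=2, r=46}

Derivation:
Keep first 3 events (discard last 7):
  after event 1 (t=7: INC p by 9): {p=9}
  after event 2 (t=13: SET r = 46): {p=9, r=46}
  after event 3 (t=21: INC q by 2): {p=9, q=2, r=46}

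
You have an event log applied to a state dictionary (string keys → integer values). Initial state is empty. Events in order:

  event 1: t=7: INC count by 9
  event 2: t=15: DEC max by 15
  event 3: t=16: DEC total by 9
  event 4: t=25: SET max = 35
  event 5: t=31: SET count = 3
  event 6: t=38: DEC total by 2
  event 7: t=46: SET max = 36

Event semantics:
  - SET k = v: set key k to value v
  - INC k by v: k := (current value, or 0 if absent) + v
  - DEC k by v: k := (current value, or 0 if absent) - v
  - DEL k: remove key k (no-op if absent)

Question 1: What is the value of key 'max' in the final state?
Answer: 36

Derivation:
Track key 'max' through all 7 events:
  event 1 (t=7: INC count by 9): max unchanged
  event 2 (t=15: DEC max by 15): max (absent) -> -15
  event 3 (t=16: DEC total by 9): max unchanged
  event 4 (t=25: SET max = 35): max -15 -> 35
  event 5 (t=31: SET count = 3): max unchanged
  event 6 (t=38: DEC total by 2): max unchanged
  event 7 (t=46: SET max = 36): max 35 -> 36
Final: max = 36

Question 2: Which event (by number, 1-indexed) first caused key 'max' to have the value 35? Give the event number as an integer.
Answer: 4

Derivation:
Looking for first event where max becomes 35:
  event 2: max = -15
  event 3: max = -15
  event 4: max -15 -> 35  <-- first match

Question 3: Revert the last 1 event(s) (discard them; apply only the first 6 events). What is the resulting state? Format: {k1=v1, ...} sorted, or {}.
Answer: {count=3, max=35, total=-11}

Derivation:
Keep first 6 events (discard last 1):
  after event 1 (t=7: INC count by 9): {count=9}
  after event 2 (t=15: DEC max by 15): {count=9, max=-15}
  after event 3 (t=16: DEC total by 9): {count=9, max=-15, total=-9}
  after event 4 (t=25: SET max = 35): {count=9, max=35, total=-9}
  after event 5 (t=31: SET count = 3): {count=3, max=35, total=-9}
  after event 6 (t=38: DEC total by 2): {count=3, max=35, total=-11}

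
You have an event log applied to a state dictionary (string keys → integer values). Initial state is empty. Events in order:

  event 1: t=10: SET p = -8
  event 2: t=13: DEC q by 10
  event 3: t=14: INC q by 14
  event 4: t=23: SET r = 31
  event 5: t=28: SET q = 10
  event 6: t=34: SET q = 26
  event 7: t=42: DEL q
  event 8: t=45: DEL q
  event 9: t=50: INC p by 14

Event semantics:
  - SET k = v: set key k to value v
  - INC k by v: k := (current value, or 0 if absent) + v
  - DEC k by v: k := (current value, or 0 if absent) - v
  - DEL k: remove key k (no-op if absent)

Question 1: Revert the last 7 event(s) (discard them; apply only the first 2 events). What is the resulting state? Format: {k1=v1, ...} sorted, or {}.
Keep first 2 events (discard last 7):
  after event 1 (t=10: SET p = -8): {p=-8}
  after event 2 (t=13: DEC q by 10): {p=-8, q=-10}

Answer: {p=-8, q=-10}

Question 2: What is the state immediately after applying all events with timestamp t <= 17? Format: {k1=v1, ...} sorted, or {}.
Answer: {p=-8, q=4}

Derivation:
Apply events with t <= 17 (3 events):
  after event 1 (t=10: SET p = -8): {p=-8}
  after event 2 (t=13: DEC q by 10): {p=-8, q=-10}
  after event 3 (t=14: INC q by 14): {p=-8, q=4}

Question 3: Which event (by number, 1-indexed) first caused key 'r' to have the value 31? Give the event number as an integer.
Answer: 4

Derivation:
Looking for first event where r becomes 31:
  event 4: r (absent) -> 31  <-- first match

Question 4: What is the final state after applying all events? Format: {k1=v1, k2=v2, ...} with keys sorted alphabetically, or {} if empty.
  after event 1 (t=10: SET p = -8): {p=-8}
  after event 2 (t=13: DEC q by 10): {p=-8, q=-10}
  after event 3 (t=14: INC q by 14): {p=-8, q=4}
  after event 4 (t=23: SET r = 31): {p=-8, q=4, r=31}
  after event 5 (t=28: SET q = 10): {p=-8, q=10, r=31}
  after event 6 (t=34: SET q = 26): {p=-8, q=26, r=31}
  after event 7 (t=42: DEL q): {p=-8, r=31}
  after event 8 (t=45: DEL q): {p=-8, r=31}
  after event 9 (t=50: INC p by 14): {p=6, r=31}

Answer: {p=6, r=31}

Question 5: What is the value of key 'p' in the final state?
Track key 'p' through all 9 events:
  event 1 (t=10: SET p = -8): p (absent) -> -8
  event 2 (t=13: DEC q by 10): p unchanged
  event 3 (t=14: INC q by 14): p unchanged
  event 4 (t=23: SET r = 31): p unchanged
  event 5 (t=28: SET q = 10): p unchanged
  event 6 (t=34: SET q = 26): p unchanged
  event 7 (t=42: DEL q): p unchanged
  event 8 (t=45: DEL q): p unchanged
  event 9 (t=50: INC p by 14): p -8 -> 6
Final: p = 6

Answer: 6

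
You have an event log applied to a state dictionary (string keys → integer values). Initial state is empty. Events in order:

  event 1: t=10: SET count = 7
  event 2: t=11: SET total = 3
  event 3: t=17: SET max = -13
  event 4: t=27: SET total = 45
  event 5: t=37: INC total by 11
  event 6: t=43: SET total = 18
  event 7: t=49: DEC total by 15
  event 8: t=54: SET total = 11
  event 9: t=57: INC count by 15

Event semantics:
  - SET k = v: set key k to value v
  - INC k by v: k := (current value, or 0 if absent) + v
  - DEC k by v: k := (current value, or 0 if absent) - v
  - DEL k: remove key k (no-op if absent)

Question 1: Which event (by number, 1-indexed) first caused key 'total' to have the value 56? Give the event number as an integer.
Answer: 5

Derivation:
Looking for first event where total becomes 56:
  event 2: total = 3
  event 3: total = 3
  event 4: total = 45
  event 5: total 45 -> 56  <-- first match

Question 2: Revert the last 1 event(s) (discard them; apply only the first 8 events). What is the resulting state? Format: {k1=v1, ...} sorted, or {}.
Answer: {count=7, max=-13, total=11}

Derivation:
Keep first 8 events (discard last 1):
  after event 1 (t=10: SET count = 7): {count=7}
  after event 2 (t=11: SET total = 3): {count=7, total=3}
  after event 3 (t=17: SET max = -13): {count=7, max=-13, total=3}
  after event 4 (t=27: SET total = 45): {count=7, max=-13, total=45}
  after event 5 (t=37: INC total by 11): {count=7, max=-13, total=56}
  after event 6 (t=43: SET total = 18): {count=7, max=-13, total=18}
  after event 7 (t=49: DEC total by 15): {count=7, max=-13, total=3}
  after event 8 (t=54: SET total = 11): {count=7, max=-13, total=11}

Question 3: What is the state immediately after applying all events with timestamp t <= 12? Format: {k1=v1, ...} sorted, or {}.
Answer: {count=7, total=3}

Derivation:
Apply events with t <= 12 (2 events):
  after event 1 (t=10: SET count = 7): {count=7}
  after event 2 (t=11: SET total = 3): {count=7, total=3}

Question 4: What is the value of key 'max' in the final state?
Track key 'max' through all 9 events:
  event 1 (t=10: SET count = 7): max unchanged
  event 2 (t=11: SET total = 3): max unchanged
  event 3 (t=17: SET max = -13): max (absent) -> -13
  event 4 (t=27: SET total = 45): max unchanged
  event 5 (t=37: INC total by 11): max unchanged
  event 6 (t=43: SET total = 18): max unchanged
  event 7 (t=49: DEC total by 15): max unchanged
  event 8 (t=54: SET total = 11): max unchanged
  event 9 (t=57: INC count by 15): max unchanged
Final: max = -13

Answer: -13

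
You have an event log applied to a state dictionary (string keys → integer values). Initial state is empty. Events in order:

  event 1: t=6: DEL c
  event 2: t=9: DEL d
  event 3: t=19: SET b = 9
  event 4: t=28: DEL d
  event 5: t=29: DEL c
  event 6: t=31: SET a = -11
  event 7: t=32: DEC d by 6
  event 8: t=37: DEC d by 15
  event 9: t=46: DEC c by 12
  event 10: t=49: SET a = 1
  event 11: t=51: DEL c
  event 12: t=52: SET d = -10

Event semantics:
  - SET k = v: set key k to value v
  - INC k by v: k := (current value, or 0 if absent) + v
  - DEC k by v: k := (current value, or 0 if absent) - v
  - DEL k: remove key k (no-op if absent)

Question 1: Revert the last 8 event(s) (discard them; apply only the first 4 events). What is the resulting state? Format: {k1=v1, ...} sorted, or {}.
Keep first 4 events (discard last 8):
  after event 1 (t=6: DEL c): {}
  after event 2 (t=9: DEL d): {}
  after event 3 (t=19: SET b = 9): {b=9}
  after event 4 (t=28: DEL d): {b=9}

Answer: {b=9}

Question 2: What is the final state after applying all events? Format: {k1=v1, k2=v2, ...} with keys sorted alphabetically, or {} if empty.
Answer: {a=1, b=9, d=-10}

Derivation:
  after event 1 (t=6: DEL c): {}
  after event 2 (t=9: DEL d): {}
  after event 3 (t=19: SET b = 9): {b=9}
  after event 4 (t=28: DEL d): {b=9}
  after event 5 (t=29: DEL c): {b=9}
  after event 6 (t=31: SET a = -11): {a=-11, b=9}
  after event 7 (t=32: DEC d by 6): {a=-11, b=9, d=-6}
  after event 8 (t=37: DEC d by 15): {a=-11, b=9, d=-21}
  after event 9 (t=46: DEC c by 12): {a=-11, b=9, c=-12, d=-21}
  after event 10 (t=49: SET a = 1): {a=1, b=9, c=-12, d=-21}
  after event 11 (t=51: DEL c): {a=1, b=9, d=-21}
  after event 12 (t=52: SET d = -10): {a=1, b=9, d=-10}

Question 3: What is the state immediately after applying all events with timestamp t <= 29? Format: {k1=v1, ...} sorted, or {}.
Answer: {b=9}

Derivation:
Apply events with t <= 29 (5 events):
  after event 1 (t=6: DEL c): {}
  after event 2 (t=9: DEL d): {}
  after event 3 (t=19: SET b = 9): {b=9}
  after event 4 (t=28: DEL d): {b=9}
  after event 5 (t=29: DEL c): {b=9}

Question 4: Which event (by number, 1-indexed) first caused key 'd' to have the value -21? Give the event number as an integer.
Answer: 8

Derivation:
Looking for first event where d becomes -21:
  event 7: d = -6
  event 8: d -6 -> -21  <-- first match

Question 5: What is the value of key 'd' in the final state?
Track key 'd' through all 12 events:
  event 1 (t=6: DEL c): d unchanged
  event 2 (t=9: DEL d): d (absent) -> (absent)
  event 3 (t=19: SET b = 9): d unchanged
  event 4 (t=28: DEL d): d (absent) -> (absent)
  event 5 (t=29: DEL c): d unchanged
  event 6 (t=31: SET a = -11): d unchanged
  event 7 (t=32: DEC d by 6): d (absent) -> -6
  event 8 (t=37: DEC d by 15): d -6 -> -21
  event 9 (t=46: DEC c by 12): d unchanged
  event 10 (t=49: SET a = 1): d unchanged
  event 11 (t=51: DEL c): d unchanged
  event 12 (t=52: SET d = -10): d -21 -> -10
Final: d = -10

Answer: -10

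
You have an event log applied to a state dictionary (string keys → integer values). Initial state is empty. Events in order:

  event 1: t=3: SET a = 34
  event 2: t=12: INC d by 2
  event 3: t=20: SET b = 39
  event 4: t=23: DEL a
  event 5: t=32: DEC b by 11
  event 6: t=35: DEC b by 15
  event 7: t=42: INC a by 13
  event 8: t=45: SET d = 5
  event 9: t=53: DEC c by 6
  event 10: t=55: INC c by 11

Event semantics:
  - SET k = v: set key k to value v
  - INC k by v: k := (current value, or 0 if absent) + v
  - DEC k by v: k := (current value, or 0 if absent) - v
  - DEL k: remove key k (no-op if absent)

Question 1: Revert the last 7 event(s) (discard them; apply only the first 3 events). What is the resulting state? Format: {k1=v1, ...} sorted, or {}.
Answer: {a=34, b=39, d=2}

Derivation:
Keep first 3 events (discard last 7):
  after event 1 (t=3: SET a = 34): {a=34}
  after event 2 (t=12: INC d by 2): {a=34, d=2}
  after event 3 (t=20: SET b = 39): {a=34, b=39, d=2}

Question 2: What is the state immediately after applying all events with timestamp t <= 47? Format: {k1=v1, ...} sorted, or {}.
Answer: {a=13, b=13, d=5}

Derivation:
Apply events with t <= 47 (8 events):
  after event 1 (t=3: SET a = 34): {a=34}
  after event 2 (t=12: INC d by 2): {a=34, d=2}
  after event 3 (t=20: SET b = 39): {a=34, b=39, d=2}
  after event 4 (t=23: DEL a): {b=39, d=2}
  after event 5 (t=32: DEC b by 11): {b=28, d=2}
  after event 6 (t=35: DEC b by 15): {b=13, d=2}
  after event 7 (t=42: INC a by 13): {a=13, b=13, d=2}
  after event 8 (t=45: SET d = 5): {a=13, b=13, d=5}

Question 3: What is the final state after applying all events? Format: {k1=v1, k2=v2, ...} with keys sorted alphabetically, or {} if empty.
Answer: {a=13, b=13, c=5, d=5}

Derivation:
  after event 1 (t=3: SET a = 34): {a=34}
  after event 2 (t=12: INC d by 2): {a=34, d=2}
  after event 3 (t=20: SET b = 39): {a=34, b=39, d=2}
  after event 4 (t=23: DEL a): {b=39, d=2}
  after event 5 (t=32: DEC b by 11): {b=28, d=2}
  after event 6 (t=35: DEC b by 15): {b=13, d=2}
  after event 7 (t=42: INC a by 13): {a=13, b=13, d=2}
  after event 8 (t=45: SET d = 5): {a=13, b=13, d=5}
  after event 9 (t=53: DEC c by 6): {a=13, b=13, c=-6, d=5}
  after event 10 (t=55: INC c by 11): {a=13, b=13, c=5, d=5}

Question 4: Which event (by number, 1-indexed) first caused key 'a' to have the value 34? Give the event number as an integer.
Looking for first event where a becomes 34:
  event 1: a (absent) -> 34  <-- first match

Answer: 1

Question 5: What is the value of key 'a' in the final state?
Answer: 13

Derivation:
Track key 'a' through all 10 events:
  event 1 (t=3: SET a = 34): a (absent) -> 34
  event 2 (t=12: INC d by 2): a unchanged
  event 3 (t=20: SET b = 39): a unchanged
  event 4 (t=23: DEL a): a 34 -> (absent)
  event 5 (t=32: DEC b by 11): a unchanged
  event 6 (t=35: DEC b by 15): a unchanged
  event 7 (t=42: INC a by 13): a (absent) -> 13
  event 8 (t=45: SET d = 5): a unchanged
  event 9 (t=53: DEC c by 6): a unchanged
  event 10 (t=55: INC c by 11): a unchanged
Final: a = 13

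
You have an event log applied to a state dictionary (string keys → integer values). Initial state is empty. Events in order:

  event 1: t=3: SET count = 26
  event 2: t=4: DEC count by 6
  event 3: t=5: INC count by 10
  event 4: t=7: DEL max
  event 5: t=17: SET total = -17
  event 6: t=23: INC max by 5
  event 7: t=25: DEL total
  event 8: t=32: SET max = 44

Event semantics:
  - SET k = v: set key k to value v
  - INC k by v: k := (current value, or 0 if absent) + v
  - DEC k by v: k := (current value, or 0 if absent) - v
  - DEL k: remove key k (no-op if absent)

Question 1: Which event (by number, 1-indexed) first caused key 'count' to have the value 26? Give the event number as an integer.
Looking for first event where count becomes 26:
  event 1: count (absent) -> 26  <-- first match

Answer: 1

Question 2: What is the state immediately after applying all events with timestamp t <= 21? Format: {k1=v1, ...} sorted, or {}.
Answer: {count=30, total=-17}

Derivation:
Apply events with t <= 21 (5 events):
  after event 1 (t=3: SET count = 26): {count=26}
  after event 2 (t=4: DEC count by 6): {count=20}
  after event 3 (t=5: INC count by 10): {count=30}
  after event 4 (t=7: DEL max): {count=30}
  after event 5 (t=17: SET total = -17): {count=30, total=-17}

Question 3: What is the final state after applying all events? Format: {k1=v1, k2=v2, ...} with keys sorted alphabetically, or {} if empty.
Answer: {count=30, max=44}

Derivation:
  after event 1 (t=3: SET count = 26): {count=26}
  after event 2 (t=4: DEC count by 6): {count=20}
  after event 3 (t=5: INC count by 10): {count=30}
  after event 4 (t=7: DEL max): {count=30}
  after event 5 (t=17: SET total = -17): {count=30, total=-17}
  after event 6 (t=23: INC max by 5): {count=30, max=5, total=-17}
  after event 7 (t=25: DEL total): {count=30, max=5}
  after event 8 (t=32: SET max = 44): {count=30, max=44}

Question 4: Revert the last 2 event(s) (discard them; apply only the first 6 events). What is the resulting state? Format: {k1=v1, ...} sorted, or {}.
Answer: {count=30, max=5, total=-17}

Derivation:
Keep first 6 events (discard last 2):
  after event 1 (t=3: SET count = 26): {count=26}
  after event 2 (t=4: DEC count by 6): {count=20}
  after event 3 (t=5: INC count by 10): {count=30}
  after event 4 (t=7: DEL max): {count=30}
  after event 5 (t=17: SET total = -17): {count=30, total=-17}
  after event 6 (t=23: INC max by 5): {count=30, max=5, total=-17}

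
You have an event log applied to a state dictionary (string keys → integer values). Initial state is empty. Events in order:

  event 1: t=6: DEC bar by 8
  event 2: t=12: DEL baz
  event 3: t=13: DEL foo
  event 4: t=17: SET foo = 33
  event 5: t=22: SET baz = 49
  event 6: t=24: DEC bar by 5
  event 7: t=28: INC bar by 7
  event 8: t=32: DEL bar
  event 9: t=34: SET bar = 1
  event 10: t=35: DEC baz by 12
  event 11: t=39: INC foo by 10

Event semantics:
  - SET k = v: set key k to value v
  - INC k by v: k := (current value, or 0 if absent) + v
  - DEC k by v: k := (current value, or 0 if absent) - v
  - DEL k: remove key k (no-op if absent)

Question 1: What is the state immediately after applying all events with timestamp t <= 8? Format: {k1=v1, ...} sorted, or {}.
Apply events with t <= 8 (1 events):
  after event 1 (t=6: DEC bar by 8): {bar=-8}

Answer: {bar=-8}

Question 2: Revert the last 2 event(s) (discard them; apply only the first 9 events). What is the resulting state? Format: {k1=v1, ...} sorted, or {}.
Answer: {bar=1, baz=49, foo=33}

Derivation:
Keep first 9 events (discard last 2):
  after event 1 (t=6: DEC bar by 8): {bar=-8}
  after event 2 (t=12: DEL baz): {bar=-8}
  after event 3 (t=13: DEL foo): {bar=-8}
  after event 4 (t=17: SET foo = 33): {bar=-8, foo=33}
  after event 5 (t=22: SET baz = 49): {bar=-8, baz=49, foo=33}
  after event 6 (t=24: DEC bar by 5): {bar=-13, baz=49, foo=33}
  after event 7 (t=28: INC bar by 7): {bar=-6, baz=49, foo=33}
  after event 8 (t=32: DEL bar): {baz=49, foo=33}
  after event 9 (t=34: SET bar = 1): {bar=1, baz=49, foo=33}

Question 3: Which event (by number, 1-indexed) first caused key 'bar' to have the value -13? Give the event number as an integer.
Looking for first event where bar becomes -13:
  event 1: bar = -8
  event 2: bar = -8
  event 3: bar = -8
  event 4: bar = -8
  event 5: bar = -8
  event 6: bar -8 -> -13  <-- first match

Answer: 6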